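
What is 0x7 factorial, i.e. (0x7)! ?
Convert 0x7 (hexadecimal) → 7 (decimal)
Compute 7! = 5040
5040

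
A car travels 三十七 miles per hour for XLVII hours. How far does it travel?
Convert 三十七 (Chinese numeral) → 3×10 + 7 = 37 (decimal)
Convert XLVII (Roman numeral) → 40 + 5 + 1 + 1 = 47 (decimal)
Compute 37 × 47 = 1739
1739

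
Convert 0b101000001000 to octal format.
Convert 0b101000001000 (binary) → 2048 + 512 + 8 = 2568 (decimal)
Convert 2568 (decimal) → 2568 = 5×512 + 1×8 → 0o5010 (octal)
0o5010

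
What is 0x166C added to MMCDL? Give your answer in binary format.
Convert 0x166C (hexadecimal) → 1×4096 + 6×256 + 6×16 + 12 = 5740 (decimal)
Convert MMCDL (Roman numeral) → 1000 + 1000 + 400 + 50 = 2450 (decimal)
Compute 5740 + 2450 = 8190
Convert 8190 (decimal) → 8190 = 4096 + 2048 + 1024 + 512 + 256 + 128 + 64 + 32 + 16 + 8 + 4 + 2 → 0b1111111111110 (binary)
0b1111111111110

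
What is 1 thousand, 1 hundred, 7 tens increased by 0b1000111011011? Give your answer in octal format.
Convert 1 thousand, 1 hundred, 7 tens (place-value notation) → 1×1000 + 1×100 + 7×10 = 1170 (decimal)
Convert 0b1000111011011 (binary) → 4096 + 256 + 128 + 64 + 16 + 8 + 2 + 1 = 4571 (decimal)
Compute 1170 + 4571 = 5741
Convert 5741 (decimal) → 5741 = 1×4096 + 3×512 + 1×64 + 5×8 + 5 → 0o13155 (octal)
0o13155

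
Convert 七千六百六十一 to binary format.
Convert 七千六百六十一 (Chinese numeral) → 7×1000 + 6×100 + 6×10 + 1 = 7661 (decimal)
Convert 7661 (decimal) → 7661 = 4096 + 2048 + 1024 + 256 + 128 + 64 + 32 + 8 + 4 + 1 → 0b1110111101101 (binary)
0b1110111101101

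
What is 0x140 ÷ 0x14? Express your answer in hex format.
Convert 0x140 (hexadecimal) → 1×256 + 4×16 = 320 (decimal)
Convert 0x14 (hexadecimal) → 1×16 + 4 = 20 (decimal)
Compute 320 ÷ 20 = 16
Convert 16 (decimal) → 16 = 1×16 → 0x10 (hexadecimal)
0x10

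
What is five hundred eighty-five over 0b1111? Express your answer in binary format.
Convert five hundred eighty-five (English words) → 5×100 + 85 = 585 (decimal)
Convert 0b1111 (binary) → 8 + 4 + 2 + 1 = 15 (decimal)
Compute 585 ÷ 15 = 39
Convert 39 (decimal) → 39 = 32 + 4 + 2 + 1 → 0b100111 (binary)
0b100111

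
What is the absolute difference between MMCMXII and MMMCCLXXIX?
Convert MMCMXII (Roman numeral) → 1000 + 1000 + 900 + 10 + 1 + 1 = 2912 (decimal)
Convert MMMCCLXXIX (Roman numeral) → 1000 + 1000 + 1000 + 100 + 100 + 50 + 10 + 10 + 9 = 3279 (decimal)
Compute |2912 - 3279| = 367
367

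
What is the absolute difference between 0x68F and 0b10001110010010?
Convert 0x68F (hexadecimal) → 6×256 + 8×16 + 15 = 1679 (decimal)
Convert 0b10001110010010 (binary) → 8192 + 512 + 256 + 128 + 16 + 2 = 9106 (decimal)
Compute |1679 - 9106| = 7427
7427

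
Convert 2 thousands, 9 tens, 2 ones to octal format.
Convert 2 thousands, 9 tens, 2 ones (place-value notation) → 2×1000 + 9×10 + 2 = 2092 (decimal)
Convert 2092 (decimal) → 2092 = 4×512 + 5×8 + 4 → 0o4054 (octal)
0o4054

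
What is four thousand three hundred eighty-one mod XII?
Convert four thousand three hundred eighty-one (English words) → 4×1000 + 3×100 + 81 = 4381 (decimal)
Convert XII (Roman numeral) → 10 + 1 + 1 = 12 (decimal)
Compute 4381 mod 12 = 1
1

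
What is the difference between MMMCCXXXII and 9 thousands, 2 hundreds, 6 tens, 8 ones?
Convert MMMCCXXXII (Roman numeral) → 1000 + 1000 + 1000 + 100 + 100 + 10 + 10 + 10 + 1 + 1 = 3232 (decimal)
Convert 9 thousands, 2 hundreds, 6 tens, 8 ones (place-value notation) → 9×1000 + 2×100 + 6×10 + 8 = 9268 (decimal)
Difference: |3232 - 9268| = 6036
6036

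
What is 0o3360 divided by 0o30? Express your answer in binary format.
Convert 0o3360 (octal) → 3×512 + 3×64 + 6×8 = 1776 (decimal)
Convert 0o30 (octal) → 3×8 = 24 (decimal)
Compute 1776 ÷ 24 = 74
Convert 74 (decimal) → 74 = 64 + 8 + 2 → 0b1001010 (binary)
0b1001010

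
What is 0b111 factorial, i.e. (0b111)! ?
Convert 0b111 (binary) → 4 + 2 + 1 = 7 (decimal)
Compute 7! = 5040
5040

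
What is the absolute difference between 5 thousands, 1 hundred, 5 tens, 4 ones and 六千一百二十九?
Convert 5 thousands, 1 hundred, 5 tens, 4 ones (place-value notation) → 5×1000 + 1×100 + 5×10 + 4 = 5154 (decimal)
Convert 六千一百二十九 (Chinese numeral) → 6×1000 + 1×100 + 2×10 + 9 = 6129 (decimal)
Compute |5154 - 6129| = 975
975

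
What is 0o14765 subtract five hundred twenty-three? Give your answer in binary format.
Convert 0o14765 (octal) → 1×4096 + 4×512 + 7×64 + 6×8 + 5 = 6645 (decimal)
Convert five hundred twenty-three (English words) → 5×100 + 23 = 523 (decimal)
Compute 6645 - 523 = 6122
Convert 6122 (decimal) → 6122 = 4096 + 1024 + 512 + 256 + 128 + 64 + 32 + 8 + 2 → 0b1011111101010 (binary)
0b1011111101010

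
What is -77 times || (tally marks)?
Convert || (tally marks) → 2 (decimal)
Compute -77 × 2 = -154
-154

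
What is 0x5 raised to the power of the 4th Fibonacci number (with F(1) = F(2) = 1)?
Convert 0x5 (hexadecimal) → 5 (decimal)
Convert the 4th Fibonacci number (with F(1) = F(2) = 1) (Fibonacci index) → 1, 1, 2, 3 → 3 (decimal)
Compute 5 ^ 3 = 125
125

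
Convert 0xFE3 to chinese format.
Convert 0xFE3 (hexadecimal) → 15×256 + 14×16 + 3 = 4067 (decimal)
Convert 4067 (decimal) → 4067 = 4×1000 + 6×10 + 7 → 四千零六十七 (Chinese numeral)
四千零六十七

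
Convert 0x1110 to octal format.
Convert 0x1110 (hexadecimal) → 1×4096 + 1×256 + 1×16 = 4368 (decimal)
Convert 4368 (decimal) → 4368 = 1×4096 + 4×64 + 2×8 → 0o10420 (octal)
0o10420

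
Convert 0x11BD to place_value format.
Convert 0x11BD (hexadecimal) → 1×4096 + 1×256 + 11×16 + 13 = 4541 (decimal)
Convert 4541 (decimal) → 4541 = 4×1000 + 5×100 + 4×10 + 1 → 4 thousands, 5 hundreds, 4 tens, 1 one (place-value notation)
4 thousands, 5 hundreds, 4 tens, 1 one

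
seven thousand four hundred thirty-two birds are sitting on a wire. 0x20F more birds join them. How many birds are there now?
Convert seven thousand four hundred thirty-two (English words) → 7×1000 + 4×100 + 32 = 7432 (decimal)
Convert 0x20F (hexadecimal) → 2×256 + 15 = 527 (decimal)
Compute 7432 + 527 = 7959
7959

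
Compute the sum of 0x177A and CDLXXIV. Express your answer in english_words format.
Convert 0x177A (hexadecimal) → 1×4096 + 7×256 + 7×16 + 10 = 6010 (decimal)
Convert CDLXXIV (Roman numeral) → 400 + 50 + 10 + 10 + 4 = 474 (decimal)
Compute 6010 + 474 = 6484
Convert 6484 (decimal) → 6484 = 6×1000 + 4×100 + 84 → six thousand four hundred eighty-four (English words)
six thousand four hundred eighty-four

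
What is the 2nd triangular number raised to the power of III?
Convert the 2nd triangular number (triangular index) → 2×3/2 = 3 (decimal)
Convert III (Roman numeral) → 1 + 1 + 1 = 3 (decimal)
Compute 3 ^ 3 = 27
27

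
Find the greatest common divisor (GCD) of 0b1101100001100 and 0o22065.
Convert 0b1101100001100 (binary) → 4096 + 2048 + 512 + 256 + 8 + 4 = 6924 (decimal)
Convert 0o22065 (octal) → 2×4096 + 2×512 + 6×8 + 5 = 9269 (decimal)
Compute gcd(6924, 9269) = 1
1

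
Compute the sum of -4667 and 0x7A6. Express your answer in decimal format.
Convert 0x7A6 (hexadecimal) → 7×256 + 10×16 + 6 = 1958 (decimal)
Compute -4667 + 1958 = -2709
-2709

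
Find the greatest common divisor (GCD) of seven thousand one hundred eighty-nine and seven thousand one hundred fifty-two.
Convert seven thousand one hundred eighty-nine (English words) → 7×1000 + 1×100 + 89 = 7189 (decimal)
Convert seven thousand one hundred fifty-two (English words) → 7×1000 + 1×100 + 52 = 7152 (decimal)
Compute gcd(7189, 7152) = 1
1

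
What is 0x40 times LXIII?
Convert 0x40 (hexadecimal) → 4×16 = 64 (decimal)
Convert LXIII (Roman numeral) → 50 + 10 + 1 + 1 + 1 = 63 (decimal)
Compute 64 × 63 = 4032
4032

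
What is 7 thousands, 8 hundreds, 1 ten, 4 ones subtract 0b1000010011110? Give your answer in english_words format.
Convert 7 thousands, 8 hundreds, 1 ten, 4 ones (place-value notation) → 7×1000 + 8×100 + 1×10 + 4 = 7814 (decimal)
Convert 0b1000010011110 (binary) → 4096 + 128 + 16 + 8 + 4 + 2 = 4254 (decimal)
Compute 7814 - 4254 = 3560
Convert 3560 (decimal) → 3560 = 3×1000 + 5×100 + 60 → three thousand five hundred sixty (English words)
three thousand five hundred sixty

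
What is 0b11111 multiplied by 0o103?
Convert 0b11111 (binary) → 16 + 8 + 4 + 2 + 1 = 31 (decimal)
Convert 0o103 (octal) → 1×64 + 3 = 67 (decimal)
Compute 31 × 67 = 2077
2077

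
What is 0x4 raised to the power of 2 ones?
Convert 0x4 (hexadecimal) → 4 (decimal)
Convert 2 ones (place-value notation) → 2 (decimal)
Compute 4 ^ 2 = 16
16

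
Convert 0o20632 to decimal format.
Convert 0o20632 (octal) → 2×4096 + 6×64 + 3×8 + 2 = 8602 (decimal)
8602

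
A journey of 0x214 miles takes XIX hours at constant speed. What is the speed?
Convert 0x214 (hexadecimal) → 2×256 + 1×16 + 4 = 532 (decimal)
Convert XIX (Roman numeral) → 10 + 9 = 19 (decimal)
Compute 532 ÷ 19 = 28
28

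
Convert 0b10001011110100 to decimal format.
Convert 0b10001011110100 (binary) → 8192 + 512 + 128 + 64 + 32 + 16 + 4 = 8948 (decimal)
8948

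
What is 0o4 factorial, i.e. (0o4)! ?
Convert 0o4 (octal) → 4 (decimal)
Compute 4! = 24
24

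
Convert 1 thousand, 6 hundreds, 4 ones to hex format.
Convert 1 thousand, 6 hundreds, 4 ones (place-value notation) → 1×1000 + 6×100 + 4 = 1604 (decimal)
Convert 1604 (decimal) → 1604 = 6×256 + 4×16 + 4 → 0x644 (hexadecimal)
0x644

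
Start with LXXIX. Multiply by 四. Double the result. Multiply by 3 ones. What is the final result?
Convert LXXIX (Roman numeral) → 50 + 10 + 10 + 9 = 79 (decimal)
Start: 79
Convert 四 (Chinese numeral) → 4 (decimal)
79 × 4 = 316
316 × 2 = 632
Convert 3 ones (place-value notation) → 3 (decimal)
632 × 3 = 1896
1896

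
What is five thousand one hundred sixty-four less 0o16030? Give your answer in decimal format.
Convert five thousand one hundred sixty-four (English words) → 5×1000 + 1×100 + 64 = 5164 (decimal)
Convert 0o16030 (octal) → 1×4096 + 6×512 + 3×8 = 7192 (decimal)
Compute 5164 - 7192 = -2028
-2028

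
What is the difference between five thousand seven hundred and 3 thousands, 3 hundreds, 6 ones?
Convert five thousand seven hundred (English words) → 5×1000 + 7×100 = 5700 (decimal)
Convert 3 thousands, 3 hundreds, 6 ones (place-value notation) → 3×1000 + 3×100 + 6 = 3306 (decimal)
Difference: |5700 - 3306| = 2394
2394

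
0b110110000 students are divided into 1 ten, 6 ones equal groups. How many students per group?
Convert 0b110110000 (binary) → 256 + 128 + 32 + 16 = 432 (decimal)
Convert 1 ten, 6 ones (place-value notation) → 1×10 + 6 = 16 (decimal)
Compute 432 ÷ 16 = 27
27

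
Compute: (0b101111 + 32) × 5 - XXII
Convert 0b101111 (binary) → 32 + 8 + 4 + 2 + 1 = 47 (decimal)
Convert XXII (Roman numeral) → 10 + 10 + 1 + 1 = 22 (decimal)
Expression in decimal: (47 + 32) × 5 - 22
Parentheses first: 47 + 32 = 79
Multiply: 79 × 5 = 395
Subtract: 395 - 22 = 373
373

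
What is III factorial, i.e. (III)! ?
Convert III (Roman numeral) → 1 + 1 + 1 = 3 (decimal)
Compute 3! = 6
6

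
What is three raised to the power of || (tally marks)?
Convert three (English words) → 3 (decimal)
Convert || (tally marks) → 2 (decimal)
Compute 3 ^ 2 = 9
9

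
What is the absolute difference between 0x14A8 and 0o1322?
Convert 0x14A8 (hexadecimal) → 1×4096 + 4×256 + 10×16 + 8 = 5288 (decimal)
Convert 0o1322 (octal) → 1×512 + 3×64 + 2×8 + 2 = 722 (decimal)
Compute |5288 - 722| = 4566
4566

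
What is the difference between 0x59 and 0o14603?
Convert 0x59 (hexadecimal) → 5×16 + 9 = 89 (decimal)
Convert 0o14603 (octal) → 1×4096 + 4×512 + 6×64 + 3 = 6531 (decimal)
Difference: |89 - 6531| = 6442
6442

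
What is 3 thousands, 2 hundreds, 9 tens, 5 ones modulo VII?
Convert 3 thousands, 2 hundreds, 9 tens, 5 ones (place-value notation) → 3×1000 + 2×100 + 9×10 + 5 = 3295 (decimal)
Convert VII (Roman numeral) → 5 + 1 + 1 = 7 (decimal)
Compute 3295 mod 7 = 5
5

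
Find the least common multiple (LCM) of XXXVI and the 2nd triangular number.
Convert XXXVI (Roman numeral) → 10 + 10 + 10 + 5 + 1 = 36 (decimal)
Convert the 2nd triangular number (triangular index) → 2×3/2 = 3 (decimal)
Compute lcm(36, 3) = 36
36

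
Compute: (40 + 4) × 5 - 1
Parentheses first: 40 + 4 = 44
Multiply: 44 × 5 = 220
Subtract: 220 - 1 = 219
219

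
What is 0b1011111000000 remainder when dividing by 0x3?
Convert 0b1011111000000 (binary) → 4096 + 1024 + 512 + 256 + 128 + 64 = 6080 (decimal)
Convert 0x3 (hexadecimal) → 3 (decimal)
Compute 6080 mod 3 = 2
2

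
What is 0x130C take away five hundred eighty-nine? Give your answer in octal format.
Convert 0x130C (hexadecimal) → 1×4096 + 3×256 + 12 = 4876 (decimal)
Convert five hundred eighty-nine (English words) → 5×100 + 89 = 589 (decimal)
Compute 4876 - 589 = 4287
Convert 4287 (decimal) → 4287 = 1×4096 + 2×64 + 7×8 + 7 → 0o10277 (octal)
0o10277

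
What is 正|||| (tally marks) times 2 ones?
Convert 正|||| (tally marks) → 5 + 4 = 9 (decimal)
Convert 2 ones (place-value notation) → 2 (decimal)
Compute 9 × 2 = 18
18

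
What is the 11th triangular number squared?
The 11th triangular number = 11×12/2 = 66
Compute 66² = 66 × 66 = 4356
4356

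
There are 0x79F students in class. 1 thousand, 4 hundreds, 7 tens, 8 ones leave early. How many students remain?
Convert 0x79F (hexadecimal) → 7×256 + 9×16 + 15 = 1951 (decimal)
Convert 1 thousand, 4 hundreds, 7 tens, 8 ones (place-value notation) → 1×1000 + 4×100 + 7×10 + 8 = 1478 (decimal)
Compute 1951 - 1478 = 473
473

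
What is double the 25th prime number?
The 25th prime number = 97
Compute 97 × 2 = 194
194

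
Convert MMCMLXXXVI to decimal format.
Convert MMCMLXXXVI (Roman numeral) → 1000 + 1000 + 900 + 50 + 10 + 10 + 10 + 5 + 1 = 2986 (decimal)
2986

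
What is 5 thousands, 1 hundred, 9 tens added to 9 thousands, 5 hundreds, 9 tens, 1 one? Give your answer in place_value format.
Convert 5 thousands, 1 hundred, 9 tens (place-value notation) → 5×1000 + 1×100 + 9×10 = 5190 (decimal)
Convert 9 thousands, 5 hundreds, 9 tens, 1 one (place-value notation) → 9×1000 + 5×100 + 9×10 + 1 = 9591 (decimal)
Compute 5190 + 9591 = 14781
Convert 14781 (decimal) → 14781 = 14×1000 + 7×100 + 8×10 + 1 → 14 thousands, 7 hundreds, 8 tens, 1 one (place-value notation)
14 thousands, 7 hundreds, 8 tens, 1 one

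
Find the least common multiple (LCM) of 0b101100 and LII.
Convert 0b101100 (binary) → 32 + 8 + 4 = 44 (decimal)
Convert LII (Roman numeral) → 50 + 1 + 1 = 52 (decimal)
Compute lcm(44, 52) = 572
572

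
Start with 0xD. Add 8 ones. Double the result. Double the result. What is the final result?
Convert 0xD (hexadecimal) → 13 (decimal)
Start: 13
Convert 8 ones (place-value notation) → 8 (decimal)
13 + 8 = 21
21 × 2 = 42
42 × 2 = 84
84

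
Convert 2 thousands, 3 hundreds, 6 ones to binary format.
Convert 2 thousands, 3 hundreds, 6 ones (place-value notation) → 2×1000 + 3×100 + 6 = 2306 (decimal)
Convert 2306 (decimal) → 2306 = 2048 + 256 + 2 → 0b100100000010 (binary)
0b100100000010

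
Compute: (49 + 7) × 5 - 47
Parentheses first: 49 + 7 = 56
Multiply: 56 × 5 = 280
Subtract: 280 - 47 = 233
233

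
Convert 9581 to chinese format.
Convert 9581 (decimal) → 9581 = 9×1000 + 5×100 + 8×10 + 1 → 九千五百八十一 (Chinese numeral)
九千五百八十一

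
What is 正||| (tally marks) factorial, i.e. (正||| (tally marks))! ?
Convert 正||| (tally marks) → 5 + 3 = 8 (decimal)
Compute 8! = 40320
40320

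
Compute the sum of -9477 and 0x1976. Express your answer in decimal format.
Convert 0x1976 (hexadecimal) → 1×4096 + 9×256 + 7×16 + 6 = 6518 (decimal)
Compute -9477 + 6518 = -2959
-2959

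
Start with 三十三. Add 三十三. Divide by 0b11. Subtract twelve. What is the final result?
Convert 三十三 (Chinese numeral) → 3×10 + 3 = 33 (decimal)
Start: 33
Convert 三十三 (Chinese numeral) → 3×10 + 3 = 33 (decimal)
33 + 33 = 66
Convert 0b11 (binary) → 2 + 1 = 3 (decimal)
66 ÷ 3 = 22
Convert twelve (English words) → 12 (decimal)
22 - 12 = 10
10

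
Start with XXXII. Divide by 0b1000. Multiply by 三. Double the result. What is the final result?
Convert XXXII (Roman numeral) → 10 + 10 + 10 + 1 + 1 = 32 (decimal)
Start: 32
Convert 0b1000 (binary) → 8 (decimal)
32 ÷ 8 = 4
Convert 三 (Chinese numeral) → 3 (decimal)
4 × 3 = 12
12 × 2 = 24
24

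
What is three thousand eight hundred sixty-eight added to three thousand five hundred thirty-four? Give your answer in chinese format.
Convert three thousand eight hundred sixty-eight (English words) → 3×1000 + 8×100 + 68 = 3868 (decimal)
Convert three thousand five hundred thirty-four (English words) → 3×1000 + 5×100 + 34 = 3534 (decimal)
Compute 3868 + 3534 = 7402
Convert 7402 (decimal) → 7402 = 7×1000 + 4×100 + 2 → 七千四百零二 (Chinese numeral)
七千四百零二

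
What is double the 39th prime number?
The 39th prime number = 167
Compute 167 × 2 = 334
334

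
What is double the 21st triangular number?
The 21st triangular number = 21×22/2 = 231
Compute 231 × 2 = 462
462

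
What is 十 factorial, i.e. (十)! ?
Convert 十 (Chinese numeral) → 1×10 = 10 (decimal)
Compute 10! = 3628800
3628800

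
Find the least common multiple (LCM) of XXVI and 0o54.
Convert XXVI (Roman numeral) → 10 + 10 + 5 + 1 = 26 (decimal)
Convert 0o54 (octal) → 5×8 + 4 = 44 (decimal)
Compute lcm(26, 44) = 572
572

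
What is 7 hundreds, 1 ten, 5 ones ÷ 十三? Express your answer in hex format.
Convert 7 hundreds, 1 ten, 5 ones (place-value notation) → 7×100 + 1×10 + 5 = 715 (decimal)
Convert 十三 (Chinese numeral) → 1×10 + 3 = 13 (decimal)
Compute 715 ÷ 13 = 55
Convert 55 (decimal) → 55 = 3×16 + 7 → 0x37 (hexadecimal)
0x37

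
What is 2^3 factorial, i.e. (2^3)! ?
Convert 2^3 (power) → 8 (decimal)
Compute 8! = 40320
40320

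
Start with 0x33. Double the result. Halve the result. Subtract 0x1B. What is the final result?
Convert 0x33 (hexadecimal) → 3×16 + 3 = 51 (decimal)
Start: 51
51 × 2 = 102
102 ÷ 2 = 51
Convert 0x1B (hexadecimal) → 1×16 + 11 = 27 (decimal)
51 - 27 = 24
24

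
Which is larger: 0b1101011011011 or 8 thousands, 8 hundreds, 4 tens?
Convert 0b1101011011011 (binary) → 4096 + 2048 + 512 + 128 + 64 + 16 + 8 + 2 + 1 = 6875 (decimal)
Convert 8 thousands, 8 hundreds, 4 tens (place-value notation) → 8×1000 + 8×100 + 4×10 = 8840 (decimal)
Compare 6875 vs 8840: larger = 8840
8840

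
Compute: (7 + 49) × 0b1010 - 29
Convert 0b1010 (binary) → 8 + 2 = 10 (decimal)
Expression in decimal: (7 + 49) × 10 - 29
Parentheses first: 7 + 49 = 56
Multiply: 56 × 10 = 560
Subtract: 560 - 29 = 531
531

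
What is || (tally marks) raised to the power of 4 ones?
Convert || (tally marks) → 2 (decimal)
Convert 4 ones (place-value notation) → 4 (decimal)
Compute 2 ^ 4 = 16
16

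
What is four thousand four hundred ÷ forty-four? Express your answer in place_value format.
Convert four thousand four hundred (English words) → 4×1000 + 4×100 = 4400 (decimal)
Convert forty-four (English words) → 44 (decimal)
Compute 4400 ÷ 44 = 100
Convert 100 (decimal) → 100 = 1×100 → 1 hundred (place-value notation)
1 hundred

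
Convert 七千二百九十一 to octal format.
Convert 七千二百九十一 (Chinese numeral) → 7×1000 + 2×100 + 9×10 + 1 = 7291 (decimal)
Convert 7291 (decimal) → 7291 = 1×4096 + 6×512 + 1×64 + 7×8 + 3 → 0o16173 (octal)
0o16173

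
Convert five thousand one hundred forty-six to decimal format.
Convert five thousand one hundred forty-six (English words) → 5×1000 + 1×100 + 46 = 5146 (decimal)
5146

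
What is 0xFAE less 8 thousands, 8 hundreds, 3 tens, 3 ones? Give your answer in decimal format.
Convert 0xFAE (hexadecimal) → 15×256 + 10×16 + 14 = 4014 (decimal)
Convert 8 thousands, 8 hundreds, 3 tens, 3 ones (place-value notation) → 8×1000 + 8×100 + 3×10 + 3 = 8833 (decimal)
Compute 4014 - 8833 = -4819
-4819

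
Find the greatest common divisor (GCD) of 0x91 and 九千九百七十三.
Convert 0x91 (hexadecimal) → 9×16 + 1 = 145 (decimal)
Convert 九千九百七十三 (Chinese numeral) → 9×1000 + 9×100 + 7×10 + 3 = 9973 (decimal)
Compute gcd(145, 9973) = 1
1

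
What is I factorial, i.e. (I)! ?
Convert I (Roman numeral) → 1 (decimal)
Compute 1! = 1
1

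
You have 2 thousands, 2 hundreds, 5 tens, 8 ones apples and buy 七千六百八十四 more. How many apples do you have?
Convert 2 thousands, 2 hundreds, 5 tens, 8 ones (place-value notation) → 2×1000 + 2×100 + 5×10 + 8 = 2258 (decimal)
Convert 七千六百八十四 (Chinese numeral) → 7×1000 + 6×100 + 8×10 + 4 = 7684 (decimal)
Compute 2258 + 7684 = 9942
9942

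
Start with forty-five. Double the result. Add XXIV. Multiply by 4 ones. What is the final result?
Convert forty-five (English words) → 45 (decimal)
Start: 45
45 × 2 = 90
Convert XXIV (Roman numeral) → 10 + 10 + 4 = 24 (decimal)
90 + 24 = 114
Convert 4 ones (place-value notation) → 4 (decimal)
114 × 4 = 456
456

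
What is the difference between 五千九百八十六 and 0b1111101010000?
Convert 五千九百八十六 (Chinese numeral) → 5×1000 + 9×100 + 8×10 + 6 = 5986 (decimal)
Convert 0b1111101010000 (binary) → 4096 + 2048 + 1024 + 512 + 256 + 64 + 16 = 8016 (decimal)
Difference: |5986 - 8016| = 2030
2030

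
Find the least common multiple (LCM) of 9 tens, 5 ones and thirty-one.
Convert 9 tens, 5 ones (place-value notation) → 9×10 + 5 = 95 (decimal)
Convert thirty-one (English words) → 31 (decimal)
Compute lcm(95, 31) = 2945
2945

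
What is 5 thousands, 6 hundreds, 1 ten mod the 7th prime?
Convert 5 thousands, 6 hundreds, 1 ten (place-value notation) → 5×1000 + 6×100 + 1×10 = 5610 (decimal)
Convert the 7th prime (prime index) → 17 (decimal)
Compute 5610 mod 17 = 0
0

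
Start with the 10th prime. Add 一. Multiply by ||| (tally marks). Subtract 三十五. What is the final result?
Convert the 10th prime (prime index) → 29 (decimal)
Start: 29
Convert 一 (Chinese numeral) → 1 (decimal)
29 + 1 = 30
Convert ||| (tally marks) → 3 (decimal)
30 × 3 = 90
Convert 三十五 (Chinese numeral) → 3×10 + 5 = 35 (decimal)
90 - 35 = 55
55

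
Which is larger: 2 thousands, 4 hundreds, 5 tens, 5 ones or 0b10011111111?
Convert 2 thousands, 4 hundreds, 5 tens, 5 ones (place-value notation) → 2×1000 + 4×100 + 5×10 + 5 = 2455 (decimal)
Convert 0b10011111111 (binary) → 1024 + 128 + 64 + 32 + 16 + 8 + 4 + 2 + 1 = 1279 (decimal)
Compare 2455 vs 1279: larger = 2455
2455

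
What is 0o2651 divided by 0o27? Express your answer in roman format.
Convert 0o2651 (octal) → 2×512 + 6×64 + 5×8 + 1 = 1449 (decimal)
Convert 0o27 (octal) → 2×8 + 7 = 23 (decimal)
Compute 1449 ÷ 23 = 63
Convert 63 (decimal) → 63 = 50 + 10 + 1 + 1 + 1 → LXIII (Roman numeral)
LXIII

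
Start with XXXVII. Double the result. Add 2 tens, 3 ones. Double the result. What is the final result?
Convert XXXVII (Roman numeral) → 10 + 10 + 10 + 5 + 1 + 1 = 37 (decimal)
Start: 37
37 × 2 = 74
Convert 2 tens, 3 ones (place-value notation) → 2×10 + 3 = 23 (decimal)
74 + 23 = 97
97 × 2 = 194
194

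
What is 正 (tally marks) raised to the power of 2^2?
Convert 正 (tally marks) → 5 (decimal)
Convert 2^2 (power) → 4 (decimal)
Compute 5 ^ 4 = 625
625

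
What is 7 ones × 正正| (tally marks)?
Convert 7 ones (place-value notation) → 7 (decimal)
Convert 正正| (tally marks) → 5 + 5 + 1 = 11 (decimal)
Compute 7 × 11 = 77
77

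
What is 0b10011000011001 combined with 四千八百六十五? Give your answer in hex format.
Convert 0b10011000011001 (binary) → 8192 + 1024 + 512 + 16 + 8 + 1 = 9753 (decimal)
Convert 四千八百六十五 (Chinese numeral) → 4×1000 + 8×100 + 6×10 + 5 = 4865 (decimal)
Compute 9753 + 4865 = 14618
Convert 14618 (decimal) → 14618 = 3×4096 + 9×256 + 1×16 + 10 → 0x391A (hexadecimal)
0x391A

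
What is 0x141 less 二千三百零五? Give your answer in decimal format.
Convert 0x141 (hexadecimal) → 1×256 + 4×16 + 1 = 321 (decimal)
Convert 二千三百零五 (Chinese numeral) → 2×1000 + 3×100 + 5 = 2305 (decimal)
Compute 321 - 2305 = -1984
-1984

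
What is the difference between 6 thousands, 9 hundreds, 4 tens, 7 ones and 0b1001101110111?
Convert 6 thousands, 9 hundreds, 4 tens, 7 ones (place-value notation) → 6×1000 + 9×100 + 4×10 + 7 = 6947 (decimal)
Convert 0b1001101110111 (binary) → 4096 + 512 + 256 + 64 + 32 + 16 + 4 + 2 + 1 = 4983 (decimal)
Difference: |6947 - 4983| = 1964
1964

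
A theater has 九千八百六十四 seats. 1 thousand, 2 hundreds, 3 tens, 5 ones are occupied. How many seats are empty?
Convert 九千八百六十四 (Chinese numeral) → 9×1000 + 8×100 + 6×10 + 4 = 9864 (decimal)
Convert 1 thousand, 2 hundreds, 3 tens, 5 ones (place-value notation) → 1×1000 + 2×100 + 3×10 + 5 = 1235 (decimal)
Compute 9864 - 1235 = 8629
8629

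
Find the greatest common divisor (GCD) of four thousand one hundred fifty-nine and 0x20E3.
Convert four thousand one hundred fifty-nine (English words) → 4×1000 + 1×100 + 59 = 4159 (decimal)
Convert 0x20E3 (hexadecimal) → 2×4096 + 14×16 + 3 = 8419 (decimal)
Compute gcd(4159, 8419) = 1
1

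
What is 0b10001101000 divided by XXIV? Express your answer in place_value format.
Convert 0b10001101000 (binary) → 1024 + 64 + 32 + 8 = 1128 (decimal)
Convert XXIV (Roman numeral) → 10 + 10 + 4 = 24 (decimal)
Compute 1128 ÷ 24 = 47
Convert 47 (decimal) → 47 = 4×10 + 7 → 4 tens, 7 ones (place-value notation)
4 tens, 7 ones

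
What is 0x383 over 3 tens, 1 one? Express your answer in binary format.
Convert 0x383 (hexadecimal) → 3×256 + 8×16 + 3 = 899 (decimal)
Convert 3 tens, 1 one (place-value notation) → 3×10 + 1 = 31 (decimal)
Compute 899 ÷ 31 = 29
Convert 29 (decimal) → 29 = 16 + 8 + 4 + 1 → 0b11101 (binary)
0b11101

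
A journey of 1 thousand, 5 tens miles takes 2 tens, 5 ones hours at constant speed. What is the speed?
Convert 1 thousand, 5 tens (place-value notation) → 1×1000 + 5×10 = 1050 (decimal)
Convert 2 tens, 5 ones (place-value notation) → 2×10 + 5 = 25 (decimal)
Compute 1050 ÷ 25 = 42
42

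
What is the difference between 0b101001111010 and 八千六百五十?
Convert 0b101001111010 (binary) → 2048 + 512 + 64 + 32 + 16 + 8 + 2 = 2682 (decimal)
Convert 八千六百五十 (Chinese numeral) → 8×1000 + 6×100 + 5×10 = 8650 (decimal)
Difference: |2682 - 8650| = 5968
5968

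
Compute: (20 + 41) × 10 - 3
Parentheses first: 20 + 41 = 61
Multiply: 61 × 10 = 610
Subtract: 610 - 3 = 607
607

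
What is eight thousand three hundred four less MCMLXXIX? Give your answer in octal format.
Convert eight thousand three hundred four (English words) → 8×1000 + 3×100 + 4 = 8304 (decimal)
Convert MCMLXXIX (Roman numeral) → 1000 + 900 + 50 + 10 + 10 + 9 = 1979 (decimal)
Compute 8304 - 1979 = 6325
Convert 6325 (decimal) → 6325 = 1×4096 + 4×512 + 2×64 + 6×8 + 5 → 0o14265 (octal)
0o14265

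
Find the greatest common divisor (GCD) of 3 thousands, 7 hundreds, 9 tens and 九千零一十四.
Convert 3 thousands, 7 hundreds, 9 tens (place-value notation) → 3×1000 + 7×100 + 9×10 = 3790 (decimal)
Convert 九千零一十四 (Chinese numeral) → 9×1000 + 1×10 + 4 = 9014 (decimal)
Compute gcd(3790, 9014) = 2
2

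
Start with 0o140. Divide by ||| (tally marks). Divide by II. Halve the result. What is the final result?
Convert 0o140 (octal) → 1×64 + 4×8 = 96 (decimal)
Start: 96
Convert ||| (tally marks) → 3 (decimal)
96 ÷ 3 = 32
Convert II (Roman numeral) → 1 + 1 = 2 (decimal)
32 ÷ 2 = 16
16 ÷ 2 = 8
8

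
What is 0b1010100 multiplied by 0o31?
Convert 0b1010100 (binary) → 64 + 16 + 4 = 84 (decimal)
Convert 0o31 (octal) → 3×8 + 1 = 25 (decimal)
Compute 84 × 25 = 2100
2100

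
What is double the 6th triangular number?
The 6th triangular number = 6×7/2 = 21
Compute 21 × 2 = 42
42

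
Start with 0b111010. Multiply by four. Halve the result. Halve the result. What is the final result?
Convert 0b111010 (binary) → 32 + 16 + 8 + 2 = 58 (decimal)
Start: 58
Convert four (English words) → 4 (decimal)
58 × 4 = 232
232 ÷ 2 = 116
116 ÷ 2 = 58
58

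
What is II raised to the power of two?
Convert II (Roman numeral) → 1 + 1 = 2 (decimal)
Convert two (English words) → 2 (decimal)
Compute 2 ^ 2 = 4
4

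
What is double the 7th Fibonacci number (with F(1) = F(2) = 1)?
The 7th Fibonacci number (with F(1) = F(2) = 1): 1, 1, 2, 3, 5, 8, 13 → 13
Compute 13 × 2 = 26
26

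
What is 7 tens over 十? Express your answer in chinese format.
Convert 7 tens (place-value notation) → 7×10 = 70 (decimal)
Convert 十 (Chinese numeral) → 1×10 = 10 (decimal)
Compute 70 ÷ 10 = 7
Convert 7 (decimal) → 七 (Chinese numeral)
七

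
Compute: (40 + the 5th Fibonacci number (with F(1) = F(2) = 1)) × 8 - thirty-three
Convert the 5th Fibonacci number (with F(1) = F(2) = 1) (Fibonacci index) → 1, 1, 2, 3, 5 → 5 (decimal)
Convert thirty-three (English words) → 33 (decimal)
Expression in decimal: (40 + 5) × 8 - 33
Parentheses first: 40 + 5 = 45
Multiply: 45 × 8 = 360
Subtract: 360 - 33 = 327
327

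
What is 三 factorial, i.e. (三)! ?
Convert 三 (Chinese numeral) → 3 (decimal)
Compute 3! = 6
6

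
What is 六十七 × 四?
Convert 六十七 (Chinese numeral) → 6×10 + 7 = 67 (decimal)
Convert 四 (Chinese numeral) → 4 (decimal)
Compute 67 × 4 = 268
268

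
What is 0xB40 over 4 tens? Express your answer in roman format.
Convert 0xB40 (hexadecimal) → 11×256 + 4×16 = 2880 (decimal)
Convert 4 tens (place-value notation) → 4×10 = 40 (decimal)
Compute 2880 ÷ 40 = 72
Convert 72 (decimal) → 72 = 50 + 10 + 10 + 1 + 1 → LXXII (Roman numeral)
LXXII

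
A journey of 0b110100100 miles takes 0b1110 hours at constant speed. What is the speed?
Convert 0b110100100 (binary) → 256 + 128 + 32 + 4 = 420 (decimal)
Convert 0b1110 (binary) → 8 + 4 + 2 = 14 (decimal)
Compute 420 ÷ 14 = 30
30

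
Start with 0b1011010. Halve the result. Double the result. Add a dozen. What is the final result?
Convert 0b1011010 (binary) → 64 + 16 + 8 + 2 = 90 (decimal)
Start: 90
90 ÷ 2 = 45
45 × 2 = 90
Convert a dozen (colloquial) → 12 (decimal)
90 + 12 = 102
102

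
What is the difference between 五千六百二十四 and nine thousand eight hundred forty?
Convert 五千六百二十四 (Chinese numeral) → 5×1000 + 6×100 + 2×10 + 4 = 5624 (decimal)
Convert nine thousand eight hundred forty (English words) → 9×1000 + 8×100 + 40 = 9840 (decimal)
Difference: |5624 - 9840| = 4216
4216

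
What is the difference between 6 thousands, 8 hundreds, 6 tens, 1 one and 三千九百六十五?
Convert 6 thousands, 8 hundreds, 6 tens, 1 one (place-value notation) → 6×1000 + 8×100 + 6×10 + 1 = 6861 (decimal)
Convert 三千九百六十五 (Chinese numeral) → 3×1000 + 9×100 + 6×10 + 5 = 3965 (decimal)
Difference: |6861 - 3965| = 2896
2896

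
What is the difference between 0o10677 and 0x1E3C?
Convert 0o10677 (octal) → 1×4096 + 6×64 + 7×8 + 7 = 4543 (decimal)
Convert 0x1E3C (hexadecimal) → 1×4096 + 14×256 + 3×16 + 12 = 7740 (decimal)
Difference: |4543 - 7740| = 3197
3197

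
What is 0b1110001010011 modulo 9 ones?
Convert 0b1110001010011 (binary) → 4096 + 2048 + 1024 + 64 + 16 + 2 + 1 = 7251 (decimal)
Convert 9 ones (place-value notation) → 9 (decimal)
Compute 7251 mod 9 = 6
6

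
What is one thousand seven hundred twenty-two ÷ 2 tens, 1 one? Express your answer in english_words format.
Convert one thousand seven hundred twenty-two (English words) → 1×1000 + 7×100 + 22 = 1722 (decimal)
Convert 2 tens, 1 one (place-value notation) → 2×10 + 1 = 21 (decimal)
Compute 1722 ÷ 21 = 82
Convert 82 (decimal) → eighty-two (English words)
eighty-two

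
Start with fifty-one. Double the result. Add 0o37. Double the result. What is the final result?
Convert fifty-one (English words) → 51 (decimal)
Start: 51
51 × 2 = 102
Convert 0o37 (octal) → 3×8 + 7 = 31 (decimal)
102 + 31 = 133
133 × 2 = 266
266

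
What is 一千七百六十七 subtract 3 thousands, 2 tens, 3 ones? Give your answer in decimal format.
Convert 一千七百六十七 (Chinese numeral) → 1×1000 + 7×100 + 6×10 + 7 = 1767 (decimal)
Convert 3 thousands, 2 tens, 3 ones (place-value notation) → 3×1000 + 2×10 + 3 = 3023 (decimal)
Compute 1767 - 3023 = -1256
-1256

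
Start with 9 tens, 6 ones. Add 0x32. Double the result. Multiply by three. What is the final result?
Convert 9 tens, 6 ones (place-value notation) → 9×10 + 6 = 96 (decimal)
Start: 96
Convert 0x32 (hexadecimal) → 3×16 + 2 = 50 (decimal)
96 + 50 = 146
146 × 2 = 292
Convert three (English words) → 3 (decimal)
292 × 3 = 876
876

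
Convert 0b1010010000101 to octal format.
Convert 0b1010010000101 (binary) → 4096 + 1024 + 128 + 4 + 1 = 5253 (decimal)
Convert 5253 (decimal) → 5253 = 1×4096 + 2×512 + 2×64 + 5 → 0o12205 (octal)
0o12205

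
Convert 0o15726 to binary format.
Convert 0o15726 (octal) → 1×4096 + 5×512 + 7×64 + 2×8 + 6 = 7126 (decimal)
Convert 7126 (decimal) → 7126 = 4096 + 2048 + 512 + 256 + 128 + 64 + 16 + 4 + 2 → 0b1101111010110 (binary)
0b1101111010110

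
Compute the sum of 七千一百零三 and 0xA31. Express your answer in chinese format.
Convert 七千一百零三 (Chinese numeral) → 7×1000 + 1×100 + 3 = 7103 (decimal)
Convert 0xA31 (hexadecimal) → 10×256 + 3×16 + 1 = 2609 (decimal)
Compute 7103 + 2609 = 9712
Convert 9712 (decimal) → 9712 = 9×1000 + 7×100 + 1×10 + 2 → 九千七百一十二 (Chinese numeral)
九千七百一十二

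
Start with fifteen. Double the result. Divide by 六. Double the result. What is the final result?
Convert fifteen (English words) → 15 (decimal)
Start: 15
15 × 2 = 30
Convert 六 (Chinese numeral) → 6 (decimal)
30 ÷ 6 = 5
5 × 2 = 10
10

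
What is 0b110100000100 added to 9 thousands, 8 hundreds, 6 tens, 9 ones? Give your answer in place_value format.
Convert 0b110100000100 (binary) → 2048 + 1024 + 256 + 4 = 3332 (decimal)
Convert 9 thousands, 8 hundreds, 6 tens, 9 ones (place-value notation) → 9×1000 + 8×100 + 6×10 + 9 = 9869 (decimal)
Compute 3332 + 9869 = 13201
Convert 13201 (decimal) → 13201 = 13×1000 + 2×100 + 1 → 13 thousands, 2 hundreds, 1 one (place-value notation)
13 thousands, 2 hundreds, 1 one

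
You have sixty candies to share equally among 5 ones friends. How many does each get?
Convert sixty (English words) → 60 (decimal)
Convert 5 ones (place-value notation) → 5 (decimal)
Compute 60 ÷ 5 = 12
12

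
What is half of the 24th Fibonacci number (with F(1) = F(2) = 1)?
The 24th Fibonacci number (with F(1) = F(2) = 1) = 46368
Compute 46368 ÷ 2 = 23184
23184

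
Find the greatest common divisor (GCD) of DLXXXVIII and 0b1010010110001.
Convert DLXXXVIII (Roman numeral) → 500 + 50 + 10 + 10 + 10 + 5 + 1 + 1 + 1 = 588 (decimal)
Convert 0b1010010110001 (binary) → 4096 + 1024 + 128 + 32 + 16 + 1 = 5297 (decimal)
Compute gcd(588, 5297) = 1
1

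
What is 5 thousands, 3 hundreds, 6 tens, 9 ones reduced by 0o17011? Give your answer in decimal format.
Convert 5 thousands, 3 hundreds, 6 tens, 9 ones (place-value notation) → 5×1000 + 3×100 + 6×10 + 9 = 5369 (decimal)
Convert 0o17011 (octal) → 1×4096 + 7×512 + 1×8 + 1 = 7689 (decimal)
Compute 5369 - 7689 = -2320
-2320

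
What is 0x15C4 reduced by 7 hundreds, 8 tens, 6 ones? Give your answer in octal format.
Convert 0x15C4 (hexadecimal) → 1×4096 + 5×256 + 12×16 + 4 = 5572 (decimal)
Convert 7 hundreds, 8 tens, 6 ones (place-value notation) → 7×100 + 8×10 + 6 = 786 (decimal)
Compute 5572 - 786 = 4786
Convert 4786 (decimal) → 4786 = 1×4096 + 1×512 + 2×64 + 6×8 + 2 → 0o11262 (octal)
0o11262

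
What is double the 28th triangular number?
The 28th triangular number = 28×29/2 = 406
Compute 406 × 2 = 812
812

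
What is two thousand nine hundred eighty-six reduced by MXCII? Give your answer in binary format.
Convert two thousand nine hundred eighty-six (English words) → 2×1000 + 9×100 + 86 = 2986 (decimal)
Convert MXCII (Roman numeral) → 1000 + 90 + 1 + 1 = 1092 (decimal)
Compute 2986 - 1092 = 1894
Convert 1894 (decimal) → 1894 = 1024 + 512 + 256 + 64 + 32 + 4 + 2 → 0b11101100110 (binary)
0b11101100110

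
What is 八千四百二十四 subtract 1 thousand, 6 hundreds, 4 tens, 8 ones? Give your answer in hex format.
Convert 八千四百二十四 (Chinese numeral) → 8×1000 + 4×100 + 2×10 + 4 = 8424 (decimal)
Convert 1 thousand, 6 hundreds, 4 tens, 8 ones (place-value notation) → 1×1000 + 6×100 + 4×10 + 8 = 1648 (decimal)
Compute 8424 - 1648 = 6776
Convert 6776 (decimal) → 6776 = 1×4096 + 10×256 + 7×16 + 8 → 0x1A78 (hexadecimal)
0x1A78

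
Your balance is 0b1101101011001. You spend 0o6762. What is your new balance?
Convert 0b1101101011001 (binary) → 4096 + 2048 + 512 + 256 + 64 + 16 + 8 + 1 = 7001 (decimal)
Convert 0o6762 (octal) → 6×512 + 7×64 + 6×8 + 2 = 3570 (decimal)
Compute 7001 - 3570 = 3431
3431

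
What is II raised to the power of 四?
Convert II (Roman numeral) → 1 + 1 = 2 (decimal)
Convert 四 (Chinese numeral) → 4 (decimal)
Compute 2 ^ 4 = 16
16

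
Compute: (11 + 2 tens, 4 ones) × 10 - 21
Convert 2 tens, 4 ones (place-value notation) → 2×10 + 4 = 24 (decimal)
Expression in decimal: (11 + 24) × 10 - 21
Parentheses first: 11 + 24 = 35
Multiply: 35 × 10 = 350
Subtract: 350 - 21 = 329
329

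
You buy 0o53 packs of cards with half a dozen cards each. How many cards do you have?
Convert half a dozen (colloquial) → 6 (decimal)
Convert 0o53 (octal) → 5×8 + 3 = 43 (decimal)
Compute 6 × 43 = 258
258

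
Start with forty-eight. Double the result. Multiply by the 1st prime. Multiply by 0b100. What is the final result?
Convert forty-eight (English words) → 48 (decimal)
Start: 48
48 × 2 = 96
Convert the 1st prime (prime index) → 2 (decimal)
96 × 2 = 192
Convert 0b100 (binary) → 4 (decimal)
192 × 4 = 768
768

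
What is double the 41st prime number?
The 41st prime number = 179
Compute 179 × 2 = 358
358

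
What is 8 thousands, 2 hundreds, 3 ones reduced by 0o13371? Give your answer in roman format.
Convert 8 thousands, 2 hundreds, 3 ones (place-value notation) → 8×1000 + 2×100 + 3 = 8203 (decimal)
Convert 0o13371 (octal) → 1×4096 + 3×512 + 3×64 + 7×8 + 1 = 5881 (decimal)
Compute 8203 - 5881 = 2322
Convert 2322 (decimal) → 2322 = 1000 + 1000 + 100 + 100 + 100 + 10 + 10 + 1 + 1 → MMCCCXXII (Roman numeral)
MMCCCXXII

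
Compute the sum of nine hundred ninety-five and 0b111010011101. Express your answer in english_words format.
Convert nine hundred ninety-five (English words) → 9×100 + 95 = 995 (decimal)
Convert 0b111010011101 (binary) → 2048 + 1024 + 512 + 128 + 16 + 8 + 4 + 1 = 3741 (decimal)
Compute 995 + 3741 = 4736
Convert 4736 (decimal) → 4736 = 4×1000 + 7×100 + 36 → four thousand seven hundred thirty-six (English words)
four thousand seven hundred thirty-six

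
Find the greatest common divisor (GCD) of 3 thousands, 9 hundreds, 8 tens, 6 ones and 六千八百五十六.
Convert 3 thousands, 9 hundreds, 8 tens, 6 ones (place-value notation) → 3×1000 + 9×100 + 8×10 + 6 = 3986 (decimal)
Convert 六千八百五十六 (Chinese numeral) → 6×1000 + 8×100 + 5×10 + 6 = 6856 (decimal)
Compute gcd(3986, 6856) = 2
2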